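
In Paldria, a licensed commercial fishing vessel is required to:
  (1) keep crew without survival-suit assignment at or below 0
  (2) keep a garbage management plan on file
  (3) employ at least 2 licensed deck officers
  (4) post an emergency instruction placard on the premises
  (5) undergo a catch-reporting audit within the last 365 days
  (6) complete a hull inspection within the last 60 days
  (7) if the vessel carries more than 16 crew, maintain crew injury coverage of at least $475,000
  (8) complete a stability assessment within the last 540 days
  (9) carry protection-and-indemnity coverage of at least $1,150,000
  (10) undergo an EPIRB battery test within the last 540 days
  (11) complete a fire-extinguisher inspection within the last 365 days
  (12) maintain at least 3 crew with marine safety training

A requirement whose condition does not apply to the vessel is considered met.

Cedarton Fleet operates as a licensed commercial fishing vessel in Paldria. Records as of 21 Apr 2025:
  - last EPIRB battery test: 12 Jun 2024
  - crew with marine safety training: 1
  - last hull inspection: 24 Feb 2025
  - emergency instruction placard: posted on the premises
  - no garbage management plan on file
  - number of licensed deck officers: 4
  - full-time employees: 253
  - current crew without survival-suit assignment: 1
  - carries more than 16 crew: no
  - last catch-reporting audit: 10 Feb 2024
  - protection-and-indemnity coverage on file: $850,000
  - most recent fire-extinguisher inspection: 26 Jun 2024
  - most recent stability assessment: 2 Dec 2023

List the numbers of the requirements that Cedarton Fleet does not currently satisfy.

1. crew without survival-suit assignment 1 > 0 → not met
2. garbage management plan absent → not met
3. licensed deck officers 4 ≥ 2 → met
4. emergency instruction placard present → met
5. catch-reporting audit 436 days ago vs limit 365 → not met
6. hull inspection 56 days ago vs limit 60 → met
7. condition 'carries more than 16 crew' does not hold → requirement n/a → met
8. stability assessment 506 days ago vs limit 540 → met
9. protection-and-indemnity coverage $850,000 < $1,150,000 → not met
10. EPIRB battery test 313 days ago vs limit 540 → met
11. fire-extinguisher inspection 299 days ago vs limit 365 → met
12. crew with marine safety training 1 < 3 → not met
Not met: 1, 2, 5, 9, 12

1, 2, 5, 9, 12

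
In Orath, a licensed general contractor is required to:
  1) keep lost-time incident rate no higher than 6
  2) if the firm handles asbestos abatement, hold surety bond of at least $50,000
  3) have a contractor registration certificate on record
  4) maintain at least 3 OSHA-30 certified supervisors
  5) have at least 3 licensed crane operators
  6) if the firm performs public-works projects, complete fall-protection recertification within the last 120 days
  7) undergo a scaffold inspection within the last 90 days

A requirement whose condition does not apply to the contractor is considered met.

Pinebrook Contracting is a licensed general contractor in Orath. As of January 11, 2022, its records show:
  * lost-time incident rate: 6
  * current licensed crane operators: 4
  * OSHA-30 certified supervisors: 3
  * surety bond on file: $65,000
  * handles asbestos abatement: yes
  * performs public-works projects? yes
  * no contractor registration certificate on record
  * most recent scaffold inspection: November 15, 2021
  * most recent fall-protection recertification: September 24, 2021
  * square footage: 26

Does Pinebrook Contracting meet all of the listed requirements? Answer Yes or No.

1. lost-time incident rate 6 ≤ 6 → met
2. condition 'handles asbestos abatement' holds; surety bond $65,000 ≥ $50,000 → met
3. contractor registration certificate absent → not met
4. OSHA-30 certified supervisors 3 ≥ 3 → met
5. licensed crane operators 4 ≥ 3 → met
6. condition 'performs public-works projects' holds; fall-protection recertification 109 days ago vs limit 120 → met
7. scaffold inspection 57 days ago vs limit 90 → met
Not met: 3

No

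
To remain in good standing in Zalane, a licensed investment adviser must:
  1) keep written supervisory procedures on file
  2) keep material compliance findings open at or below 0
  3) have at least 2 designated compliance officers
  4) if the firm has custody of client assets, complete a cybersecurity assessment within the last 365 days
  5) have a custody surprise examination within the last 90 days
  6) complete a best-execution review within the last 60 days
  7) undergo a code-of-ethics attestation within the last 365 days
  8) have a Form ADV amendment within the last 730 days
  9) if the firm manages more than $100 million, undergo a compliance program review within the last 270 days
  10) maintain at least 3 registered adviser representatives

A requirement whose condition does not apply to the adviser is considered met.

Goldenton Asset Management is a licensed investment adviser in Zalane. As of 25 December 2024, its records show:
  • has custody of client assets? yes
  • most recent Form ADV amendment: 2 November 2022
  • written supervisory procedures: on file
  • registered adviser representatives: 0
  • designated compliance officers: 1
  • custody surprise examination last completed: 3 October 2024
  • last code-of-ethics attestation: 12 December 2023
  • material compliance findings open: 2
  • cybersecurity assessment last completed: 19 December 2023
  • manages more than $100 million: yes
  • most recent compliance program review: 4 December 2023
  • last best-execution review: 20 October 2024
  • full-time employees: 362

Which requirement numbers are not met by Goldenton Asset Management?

1. written supervisory procedures present → met
2. material compliance findings open 2 > 0 → not met
3. designated compliance officers 1 < 2 → not met
4. condition 'has custody of client assets' holds; cybersecurity assessment 372 days ago vs limit 365 → not met
5. custody surprise examination 83 days ago vs limit 90 → met
6. best-execution review 66 days ago vs limit 60 → not met
7. code-of-ethics attestation 379 days ago vs limit 365 → not met
8. Form ADV amendment 784 days ago vs limit 730 → not met
9. condition 'manages more than $100 million' holds; compliance program review 387 days ago vs limit 270 → not met
10. registered adviser representatives 0 < 3 → not met
Not met: 2, 3, 4, 6, 7, 8, 9, 10

2, 3, 4, 6, 7, 8, 9, 10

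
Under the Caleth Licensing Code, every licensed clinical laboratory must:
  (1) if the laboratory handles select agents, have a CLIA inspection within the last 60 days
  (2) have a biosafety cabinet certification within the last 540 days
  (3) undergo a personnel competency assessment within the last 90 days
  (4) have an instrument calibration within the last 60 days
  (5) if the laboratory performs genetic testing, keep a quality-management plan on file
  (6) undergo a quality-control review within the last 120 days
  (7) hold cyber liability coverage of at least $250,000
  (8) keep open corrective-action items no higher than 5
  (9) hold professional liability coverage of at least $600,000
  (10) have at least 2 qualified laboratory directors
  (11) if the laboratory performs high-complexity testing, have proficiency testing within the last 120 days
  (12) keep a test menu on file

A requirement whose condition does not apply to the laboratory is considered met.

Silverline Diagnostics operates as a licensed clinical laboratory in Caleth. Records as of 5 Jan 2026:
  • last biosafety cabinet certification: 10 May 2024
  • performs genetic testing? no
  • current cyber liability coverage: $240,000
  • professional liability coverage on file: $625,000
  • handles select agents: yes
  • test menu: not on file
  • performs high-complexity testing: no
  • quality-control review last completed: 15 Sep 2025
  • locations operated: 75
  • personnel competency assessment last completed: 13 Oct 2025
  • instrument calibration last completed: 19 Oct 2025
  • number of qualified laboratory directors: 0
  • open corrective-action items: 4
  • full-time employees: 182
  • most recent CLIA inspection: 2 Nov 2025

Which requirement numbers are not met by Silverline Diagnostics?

1. condition 'handles select agents' holds; CLIA inspection 64 days ago vs limit 60 → not met
2. biosafety cabinet certification 605 days ago vs limit 540 → not met
3. personnel competency assessment 84 days ago vs limit 90 → met
4. instrument calibration 78 days ago vs limit 60 → not met
5. condition 'performs genetic testing' does not hold → requirement n/a → met
6. quality-control review 112 days ago vs limit 120 → met
7. cyber liability coverage $240,000 < $250,000 → not met
8. open corrective-action items 4 ≤ 5 → met
9. professional liability coverage $625,000 ≥ $600,000 → met
10. qualified laboratory directors 0 < 2 → not met
11. condition 'performs high-complexity testing' does not hold → requirement n/a → met
12. test menu absent → not met
Not met: 1, 2, 4, 7, 10, 12

1, 2, 4, 7, 10, 12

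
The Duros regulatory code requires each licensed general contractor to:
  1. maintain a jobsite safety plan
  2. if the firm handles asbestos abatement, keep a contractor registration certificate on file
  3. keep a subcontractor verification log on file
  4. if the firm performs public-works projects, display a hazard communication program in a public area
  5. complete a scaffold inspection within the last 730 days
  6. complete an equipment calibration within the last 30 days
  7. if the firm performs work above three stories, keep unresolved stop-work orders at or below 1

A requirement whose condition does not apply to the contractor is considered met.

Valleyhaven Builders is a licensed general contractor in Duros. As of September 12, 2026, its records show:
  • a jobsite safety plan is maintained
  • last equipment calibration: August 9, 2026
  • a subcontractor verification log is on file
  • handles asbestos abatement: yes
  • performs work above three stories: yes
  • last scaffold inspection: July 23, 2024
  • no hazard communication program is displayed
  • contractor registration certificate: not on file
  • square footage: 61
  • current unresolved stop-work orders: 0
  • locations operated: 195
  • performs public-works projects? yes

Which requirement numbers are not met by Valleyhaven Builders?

2, 4, 5, 6

1. jobsite safety plan present → met
2. condition 'handles asbestos abatement' holds; contractor registration certificate absent → not met
3. subcontractor verification log present → met
4. condition 'performs public-works projects' holds; hazard communication program absent → not met
5. scaffold inspection 781 days ago vs limit 730 → not met
6. equipment calibration 34 days ago vs limit 30 → not met
7. condition 'performs work above three stories' holds; unresolved stop-work orders 0 ≤ 1 → met
Not met: 2, 4, 5, 6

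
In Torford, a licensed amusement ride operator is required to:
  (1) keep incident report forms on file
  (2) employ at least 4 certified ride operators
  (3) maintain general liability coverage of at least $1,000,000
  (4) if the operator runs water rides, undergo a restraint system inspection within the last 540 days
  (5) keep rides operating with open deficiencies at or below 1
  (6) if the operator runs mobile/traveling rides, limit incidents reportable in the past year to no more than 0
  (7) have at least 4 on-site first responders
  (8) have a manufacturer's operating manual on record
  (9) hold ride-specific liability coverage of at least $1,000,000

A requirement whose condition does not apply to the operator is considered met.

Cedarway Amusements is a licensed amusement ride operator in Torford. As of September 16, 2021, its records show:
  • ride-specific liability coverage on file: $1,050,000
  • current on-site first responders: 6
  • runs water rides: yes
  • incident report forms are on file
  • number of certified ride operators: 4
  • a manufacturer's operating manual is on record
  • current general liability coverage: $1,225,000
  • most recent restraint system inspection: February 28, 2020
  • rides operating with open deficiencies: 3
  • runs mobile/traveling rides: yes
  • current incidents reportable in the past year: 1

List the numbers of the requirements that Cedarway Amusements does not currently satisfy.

4, 5, 6

1. incident report forms present → met
2. certified ride operators 4 ≥ 4 → met
3. general liability coverage $1,225,000 ≥ $1,000,000 → met
4. condition 'runs water rides' holds; restraint system inspection 566 days ago vs limit 540 → not met
5. rides operating with open deficiencies 3 > 1 → not met
6. condition 'runs mobile/traveling rides' holds; incidents reportable in the past year 1 > 0 → not met
7. on-site first responders 6 ≥ 4 → met
8. manufacturer's operating manual present → met
9. ride-specific liability coverage $1,050,000 ≥ $1,000,000 → met
Not met: 4, 5, 6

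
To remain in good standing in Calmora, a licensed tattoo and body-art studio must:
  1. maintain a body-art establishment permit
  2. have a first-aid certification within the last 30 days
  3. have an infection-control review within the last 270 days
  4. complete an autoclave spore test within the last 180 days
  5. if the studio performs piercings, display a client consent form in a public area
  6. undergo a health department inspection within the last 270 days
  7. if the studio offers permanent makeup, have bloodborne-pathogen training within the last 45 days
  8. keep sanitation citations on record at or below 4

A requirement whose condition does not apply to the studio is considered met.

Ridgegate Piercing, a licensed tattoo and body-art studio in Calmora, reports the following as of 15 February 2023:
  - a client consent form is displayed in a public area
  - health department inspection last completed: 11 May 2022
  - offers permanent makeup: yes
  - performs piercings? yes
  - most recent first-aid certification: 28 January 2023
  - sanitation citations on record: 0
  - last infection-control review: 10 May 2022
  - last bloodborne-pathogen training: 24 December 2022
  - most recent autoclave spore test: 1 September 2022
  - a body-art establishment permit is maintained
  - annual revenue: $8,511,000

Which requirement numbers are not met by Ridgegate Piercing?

1. body-art establishment permit present → met
2. first-aid certification 18 days ago vs limit 30 → met
3. infection-control review 281 days ago vs limit 270 → not met
4. autoclave spore test 167 days ago vs limit 180 → met
5. condition 'performs piercings' holds; client consent form present → met
6. health department inspection 280 days ago vs limit 270 → not met
7. condition 'offers permanent makeup' holds; bloodborne-pathogen training 53 days ago vs limit 45 → not met
8. sanitation citations on record 0 ≤ 4 → met
Not met: 3, 6, 7

3, 6, 7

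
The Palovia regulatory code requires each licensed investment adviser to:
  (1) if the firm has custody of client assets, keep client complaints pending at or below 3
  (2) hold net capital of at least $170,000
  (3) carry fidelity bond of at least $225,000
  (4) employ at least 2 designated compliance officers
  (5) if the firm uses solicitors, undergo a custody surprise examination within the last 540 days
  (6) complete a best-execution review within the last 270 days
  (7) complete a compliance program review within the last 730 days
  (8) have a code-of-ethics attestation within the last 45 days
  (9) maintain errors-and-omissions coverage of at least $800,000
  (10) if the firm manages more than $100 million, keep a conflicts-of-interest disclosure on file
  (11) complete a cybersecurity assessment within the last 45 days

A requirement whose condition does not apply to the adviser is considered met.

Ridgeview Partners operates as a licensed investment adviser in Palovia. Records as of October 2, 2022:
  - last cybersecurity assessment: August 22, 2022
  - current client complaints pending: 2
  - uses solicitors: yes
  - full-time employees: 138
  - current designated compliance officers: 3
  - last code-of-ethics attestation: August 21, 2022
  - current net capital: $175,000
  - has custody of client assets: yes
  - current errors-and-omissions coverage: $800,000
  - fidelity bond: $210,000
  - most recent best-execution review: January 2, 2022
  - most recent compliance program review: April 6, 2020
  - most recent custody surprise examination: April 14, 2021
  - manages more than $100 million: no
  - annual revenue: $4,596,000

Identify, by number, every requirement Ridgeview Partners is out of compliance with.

3, 6, 7

1. condition 'has custody of client assets' holds; client complaints pending 2 ≤ 3 → met
2. net capital $175,000 ≥ $170,000 → met
3. fidelity bond $210,000 < $225,000 → not met
4. designated compliance officers 3 ≥ 2 → met
5. condition 'uses solicitors' holds; custody surprise examination 536 days ago vs limit 540 → met
6. best-execution review 273 days ago vs limit 270 → not met
7. compliance program review 909 days ago vs limit 730 → not met
8. code-of-ethics attestation 42 days ago vs limit 45 → met
9. errors-and-omissions coverage $800,000 ≥ $800,000 → met
10. condition 'manages more than $100 million' does not hold → requirement n/a → met
11. cybersecurity assessment 41 days ago vs limit 45 → met
Not met: 3, 6, 7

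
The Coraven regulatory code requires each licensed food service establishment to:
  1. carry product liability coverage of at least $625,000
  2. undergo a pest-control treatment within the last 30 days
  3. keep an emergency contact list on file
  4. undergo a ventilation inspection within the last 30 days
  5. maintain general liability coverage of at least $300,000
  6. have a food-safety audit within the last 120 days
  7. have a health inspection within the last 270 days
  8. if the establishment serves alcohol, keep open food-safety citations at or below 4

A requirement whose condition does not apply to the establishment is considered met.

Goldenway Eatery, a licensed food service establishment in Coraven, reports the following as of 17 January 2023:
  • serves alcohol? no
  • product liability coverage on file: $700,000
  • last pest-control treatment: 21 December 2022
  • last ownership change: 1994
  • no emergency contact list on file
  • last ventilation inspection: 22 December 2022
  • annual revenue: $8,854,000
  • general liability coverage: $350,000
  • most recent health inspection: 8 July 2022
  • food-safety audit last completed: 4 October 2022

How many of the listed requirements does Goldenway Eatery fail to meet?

1

1. product liability coverage $700,000 ≥ $625,000 → met
2. pest-control treatment 27 days ago vs limit 30 → met
3. emergency contact list absent → not met
4. ventilation inspection 26 days ago vs limit 30 → met
5. general liability coverage $350,000 ≥ $300,000 → met
6. food-safety audit 105 days ago vs limit 120 → met
7. health inspection 193 days ago vs limit 270 → met
8. condition 'serves alcohol' does not hold → requirement n/a → met
Not met: 1 of 8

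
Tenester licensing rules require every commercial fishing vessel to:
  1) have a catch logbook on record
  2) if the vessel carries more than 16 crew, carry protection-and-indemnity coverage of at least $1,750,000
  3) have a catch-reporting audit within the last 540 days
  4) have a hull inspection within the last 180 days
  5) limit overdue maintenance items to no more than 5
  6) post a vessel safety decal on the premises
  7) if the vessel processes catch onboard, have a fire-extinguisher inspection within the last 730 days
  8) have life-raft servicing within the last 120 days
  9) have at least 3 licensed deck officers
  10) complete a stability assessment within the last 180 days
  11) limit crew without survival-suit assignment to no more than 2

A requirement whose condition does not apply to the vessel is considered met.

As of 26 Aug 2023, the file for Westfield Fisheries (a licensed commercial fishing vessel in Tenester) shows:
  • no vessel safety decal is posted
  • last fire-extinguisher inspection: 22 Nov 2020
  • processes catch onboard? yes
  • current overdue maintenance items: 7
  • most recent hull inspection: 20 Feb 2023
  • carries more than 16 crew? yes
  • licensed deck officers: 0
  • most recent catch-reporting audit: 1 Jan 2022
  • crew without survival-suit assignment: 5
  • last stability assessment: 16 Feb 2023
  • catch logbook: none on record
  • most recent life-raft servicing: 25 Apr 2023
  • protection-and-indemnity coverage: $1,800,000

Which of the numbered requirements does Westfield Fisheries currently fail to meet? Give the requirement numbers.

1, 3, 4, 5, 6, 7, 8, 9, 10, 11

1. catch logbook absent → not met
2. condition 'carries more than 16 crew' holds; protection-and-indemnity coverage $1,800,000 ≥ $1,750,000 → met
3. catch-reporting audit 602 days ago vs limit 540 → not met
4. hull inspection 187 days ago vs limit 180 → not met
5. overdue maintenance items 7 > 5 → not met
6. vessel safety decal absent → not met
7. condition 'processes catch onboard' holds; fire-extinguisher inspection 1007 days ago vs limit 730 → not met
8. life-raft servicing 123 days ago vs limit 120 → not met
9. licensed deck officers 0 < 3 → not met
10. stability assessment 191 days ago vs limit 180 → not met
11. crew without survival-suit assignment 5 > 2 → not met
Not met: 1, 3, 4, 5, 6, 7, 8, 9, 10, 11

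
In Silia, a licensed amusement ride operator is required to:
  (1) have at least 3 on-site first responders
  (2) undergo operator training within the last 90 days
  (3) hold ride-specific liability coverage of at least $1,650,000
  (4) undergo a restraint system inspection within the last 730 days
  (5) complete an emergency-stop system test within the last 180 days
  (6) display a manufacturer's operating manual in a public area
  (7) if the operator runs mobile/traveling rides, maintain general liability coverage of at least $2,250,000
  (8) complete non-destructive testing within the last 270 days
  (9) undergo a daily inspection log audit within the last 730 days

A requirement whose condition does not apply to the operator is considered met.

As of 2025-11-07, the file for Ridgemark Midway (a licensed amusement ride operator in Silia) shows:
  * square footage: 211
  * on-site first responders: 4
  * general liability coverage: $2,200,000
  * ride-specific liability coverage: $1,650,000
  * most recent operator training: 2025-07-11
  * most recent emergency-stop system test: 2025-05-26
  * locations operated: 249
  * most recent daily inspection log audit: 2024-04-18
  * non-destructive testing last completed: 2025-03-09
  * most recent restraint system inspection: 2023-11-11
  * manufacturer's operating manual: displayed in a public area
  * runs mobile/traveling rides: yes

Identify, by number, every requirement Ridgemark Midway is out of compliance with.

1. on-site first responders 4 ≥ 3 → met
2. operator training 119 days ago vs limit 90 → not met
3. ride-specific liability coverage $1,650,000 ≥ $1,650,000 → met
4. restraint system inspection 727 days ago vs limit 730 → met
5. emergency-stop system test 165 days ago vs limit 180 → met
6. manufacturer's operating manual present → met
7. condition 'runs mobile/traveling rides' holds; general liability coverage $2,200,000 < $2,250,000 → not met
8. non-destructive testing 243 days ago vs limit 270 → met
9. daily inspection log audit 568 days ago vs limit 730 → met
Not met: 2, 7

2, 7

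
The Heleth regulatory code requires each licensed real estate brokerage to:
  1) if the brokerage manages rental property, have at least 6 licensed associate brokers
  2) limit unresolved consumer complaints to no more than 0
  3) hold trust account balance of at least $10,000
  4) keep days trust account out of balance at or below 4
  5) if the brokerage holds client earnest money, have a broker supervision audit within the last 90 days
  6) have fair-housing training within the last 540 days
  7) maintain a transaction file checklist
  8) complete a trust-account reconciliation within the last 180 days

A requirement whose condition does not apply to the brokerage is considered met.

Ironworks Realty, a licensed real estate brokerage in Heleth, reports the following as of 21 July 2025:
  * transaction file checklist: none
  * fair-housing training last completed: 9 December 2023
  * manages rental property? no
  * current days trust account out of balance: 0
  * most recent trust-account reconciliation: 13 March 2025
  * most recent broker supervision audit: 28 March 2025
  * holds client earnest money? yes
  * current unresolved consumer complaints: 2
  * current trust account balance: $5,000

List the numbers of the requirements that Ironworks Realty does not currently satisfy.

1. condition 'manages rental property' does not hold → requirement n/a → met
2. unresolved consumer complaints 2 > 0 → not met
3. trust account balance $5,000 < $10,000 → not met
4. days trust account out of balance 0 ≤ 4 → met
5. condition 'holds client earnest money' holds; broker supervision audit 115 days ago vs limit 90 → not met
6. fair-housing training 590 days ago vs limit 540 → not met
7. transaction file checklist absent → not met
8. trust-account reconciliation 130 days ago vs limit 180 → met
Not met: 2, 3, 5, 6, 7

2, 3, 5, 6, 7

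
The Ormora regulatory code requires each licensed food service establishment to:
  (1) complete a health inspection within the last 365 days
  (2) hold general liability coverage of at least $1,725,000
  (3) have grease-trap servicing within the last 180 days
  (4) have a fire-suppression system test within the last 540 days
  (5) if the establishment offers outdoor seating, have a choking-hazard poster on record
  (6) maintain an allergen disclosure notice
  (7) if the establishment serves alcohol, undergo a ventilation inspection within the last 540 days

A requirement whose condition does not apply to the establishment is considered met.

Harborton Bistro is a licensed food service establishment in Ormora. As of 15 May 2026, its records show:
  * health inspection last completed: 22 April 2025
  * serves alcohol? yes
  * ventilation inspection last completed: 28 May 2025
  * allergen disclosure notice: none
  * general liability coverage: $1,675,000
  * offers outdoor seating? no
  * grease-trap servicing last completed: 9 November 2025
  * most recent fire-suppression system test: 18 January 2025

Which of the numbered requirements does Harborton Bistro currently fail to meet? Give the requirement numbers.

1. health inspection 388 days ago vs limit 365 → not met
2. general liability coverage $1,675,000 < $1,725,000 → not met
3. grease-trap servicing 187 days ago vs limit 180 → not met
4. fire-suppression system test 482 days ago vs limit 540 → met
5. condition 'offers outdoor seating' does not hold → requirement n/a → met
6. allergen disclosure notice absent → not met
7. condition 'serves alcohol' holds; ventilation inspection 352 days ago vs limit 540 → met
Not met: 1, 2, 3, 6

1, 2, 3, 6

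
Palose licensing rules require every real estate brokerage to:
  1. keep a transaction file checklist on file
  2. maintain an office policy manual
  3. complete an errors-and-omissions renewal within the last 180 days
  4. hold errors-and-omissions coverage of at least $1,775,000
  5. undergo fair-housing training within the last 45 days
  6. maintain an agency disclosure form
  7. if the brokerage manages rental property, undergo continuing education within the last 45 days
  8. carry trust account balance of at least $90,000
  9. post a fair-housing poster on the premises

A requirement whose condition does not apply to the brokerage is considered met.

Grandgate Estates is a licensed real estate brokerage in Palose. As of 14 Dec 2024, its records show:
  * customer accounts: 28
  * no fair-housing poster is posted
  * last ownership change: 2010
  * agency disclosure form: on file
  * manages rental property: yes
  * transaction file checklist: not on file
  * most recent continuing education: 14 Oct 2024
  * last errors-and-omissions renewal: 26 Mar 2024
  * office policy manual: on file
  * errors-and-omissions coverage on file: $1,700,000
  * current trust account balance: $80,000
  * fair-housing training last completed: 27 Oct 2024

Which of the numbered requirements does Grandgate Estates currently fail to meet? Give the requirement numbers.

1, 3, 4, 5, 7, 8, 9

1. transaction file checklist absent → not met
2. office policy manual present → met
3. errors-and-omissions renewal 263 days ago vs limit 180 → not met
4. errors-and-omissions coverage $1,700,000 < $1,775,000 → not met
5. fair-housing training 48 days ago vs limit 45 → not met
6. agency disclosure form present → met
7. condition 'manages rental property' holds; continuing education 61 days ago vs limit 45 → not met
8. trust account balance $80,000 < $90,000 → not met
9. fair-housing poster absent → not met
Not met: 1, 3, 4, 5, 7, 8, 9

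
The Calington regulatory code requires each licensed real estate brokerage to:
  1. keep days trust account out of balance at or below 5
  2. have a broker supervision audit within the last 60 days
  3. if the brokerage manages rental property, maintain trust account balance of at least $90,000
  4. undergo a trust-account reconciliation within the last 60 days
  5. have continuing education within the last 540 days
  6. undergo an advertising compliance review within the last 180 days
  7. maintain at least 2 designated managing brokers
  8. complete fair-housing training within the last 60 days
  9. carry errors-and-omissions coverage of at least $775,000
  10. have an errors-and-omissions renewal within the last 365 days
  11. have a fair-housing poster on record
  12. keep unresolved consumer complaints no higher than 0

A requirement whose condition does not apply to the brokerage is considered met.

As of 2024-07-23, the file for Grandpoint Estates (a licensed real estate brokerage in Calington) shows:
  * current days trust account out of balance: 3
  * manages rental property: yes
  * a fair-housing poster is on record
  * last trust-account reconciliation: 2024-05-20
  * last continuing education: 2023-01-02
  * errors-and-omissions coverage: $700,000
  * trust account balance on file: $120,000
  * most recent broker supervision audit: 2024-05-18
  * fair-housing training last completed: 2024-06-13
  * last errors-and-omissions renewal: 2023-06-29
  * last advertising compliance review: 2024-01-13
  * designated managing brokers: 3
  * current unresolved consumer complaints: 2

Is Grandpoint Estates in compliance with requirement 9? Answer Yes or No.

9. errors-and-omissions coverage $700,000 < $775,000 → not met

No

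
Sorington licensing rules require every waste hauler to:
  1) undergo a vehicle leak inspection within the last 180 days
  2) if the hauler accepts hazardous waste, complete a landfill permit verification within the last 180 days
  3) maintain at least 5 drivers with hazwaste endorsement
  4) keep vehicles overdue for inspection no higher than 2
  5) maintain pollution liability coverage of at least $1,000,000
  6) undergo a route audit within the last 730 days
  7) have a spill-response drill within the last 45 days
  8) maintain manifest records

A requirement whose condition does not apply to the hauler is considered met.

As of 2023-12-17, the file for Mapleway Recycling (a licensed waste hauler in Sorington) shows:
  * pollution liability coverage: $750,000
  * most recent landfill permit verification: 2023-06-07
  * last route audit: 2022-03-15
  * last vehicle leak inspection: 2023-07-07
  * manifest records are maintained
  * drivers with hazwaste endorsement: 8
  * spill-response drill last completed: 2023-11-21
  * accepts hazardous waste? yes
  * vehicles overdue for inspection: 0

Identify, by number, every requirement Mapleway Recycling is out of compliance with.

1. vehicle leak inspection 163 days ago vs limit 180 → met
2. condition 'accepts hazardous waste' holds; landfill permit verification 193 days ago vs limit 180 → not met
3. drivers with hazwaste endorsement 8 ≥ 5 → met
4. vehicles overdue for inspection 0 ≤ 2 → met
5. pollution liability coverage $750,000 < $1,000,000 → not met
6. route audit 642 days ago vs limit 730 → met
7. spill-response drill 26 days ago vs limit 45 → met
8. manifest records present → met
Not met: 2, 5

2, 5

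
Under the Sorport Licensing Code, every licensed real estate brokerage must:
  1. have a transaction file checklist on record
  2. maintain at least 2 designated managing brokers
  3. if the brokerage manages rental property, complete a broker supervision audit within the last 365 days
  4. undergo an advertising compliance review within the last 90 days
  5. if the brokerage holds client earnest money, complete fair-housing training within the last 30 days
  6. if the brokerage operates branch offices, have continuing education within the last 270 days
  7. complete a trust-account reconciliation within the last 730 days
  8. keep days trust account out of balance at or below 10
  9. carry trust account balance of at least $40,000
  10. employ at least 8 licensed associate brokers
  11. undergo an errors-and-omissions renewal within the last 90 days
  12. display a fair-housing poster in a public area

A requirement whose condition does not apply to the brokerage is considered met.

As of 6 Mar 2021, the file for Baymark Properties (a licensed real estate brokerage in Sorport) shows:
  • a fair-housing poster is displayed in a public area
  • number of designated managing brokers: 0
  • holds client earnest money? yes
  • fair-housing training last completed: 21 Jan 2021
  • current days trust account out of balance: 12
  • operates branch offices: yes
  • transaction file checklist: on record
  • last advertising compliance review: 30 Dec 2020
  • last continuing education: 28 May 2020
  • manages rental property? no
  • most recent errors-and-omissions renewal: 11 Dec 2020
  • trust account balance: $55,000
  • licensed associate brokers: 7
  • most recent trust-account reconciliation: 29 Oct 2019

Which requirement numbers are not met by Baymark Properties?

1. transaction file checklist present → met
2. designated managing brokers 0 < 2 → not met
3. condition 'manages rental property' does not hold → requirement n/a → met
4. advertising compliance review 66 days ago vs limit 90 → met
5. condition 'holds client earnest money' holds; fair-housing training 44 days ago vs limit 30 → not met
6. condition 'operates branch offices' holds; continuing education 282 days ago vs limit 270 → not met
7. trust-account reconciliation 494 days ago vs limit 730 → met
8. days trust account out of balance 12 > 10 → not met
9. trust account balance $55,000 ≥ $40,000 → met
10. licensed associate brokers 7 < 8 → not met
11. errors-and-omissions renewal 85 days ago vs limit 90 → met
12. fair-housing poster present → met
Not met: 2, 5, 6, 8, 10

2, 5, 6, 8, 10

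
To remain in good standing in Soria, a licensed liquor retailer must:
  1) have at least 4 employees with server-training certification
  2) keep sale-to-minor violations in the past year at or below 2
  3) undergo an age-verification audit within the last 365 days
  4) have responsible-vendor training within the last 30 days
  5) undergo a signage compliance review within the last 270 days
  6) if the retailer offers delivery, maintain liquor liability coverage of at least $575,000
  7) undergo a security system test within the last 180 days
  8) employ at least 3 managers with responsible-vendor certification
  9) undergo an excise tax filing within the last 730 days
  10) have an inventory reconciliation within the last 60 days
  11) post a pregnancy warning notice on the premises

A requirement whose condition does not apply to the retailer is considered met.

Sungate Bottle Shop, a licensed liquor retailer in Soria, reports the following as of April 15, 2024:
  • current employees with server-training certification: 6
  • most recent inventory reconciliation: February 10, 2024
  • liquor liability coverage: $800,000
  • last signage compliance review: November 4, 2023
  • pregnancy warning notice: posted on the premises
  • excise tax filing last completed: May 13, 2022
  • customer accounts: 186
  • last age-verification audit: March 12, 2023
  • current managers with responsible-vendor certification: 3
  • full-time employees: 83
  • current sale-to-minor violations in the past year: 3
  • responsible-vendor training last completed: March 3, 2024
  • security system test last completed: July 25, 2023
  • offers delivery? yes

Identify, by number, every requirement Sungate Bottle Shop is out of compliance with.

2, 3, 4, 7, 10

1. employees with server-training certification 6 ≥ 4 → met
2. sale-to-minor violations in the past year 3 > 2 → not met
3. age-verification audit 400 days ago vs limit 365 → not met
4. responsible-vendor training 43 days ago vs limit 30 → not met
5. signage compliance review 163 days ago vs limit 270 → met
6. condition 'offers delivery' holds; liquor liability coverage $800,000 ≥ $575,000 → met
7. security system test 265 days ago vs limit 180 → not met
8. managers with responsible-vendor certification 3 ≥ 3 → met
9. excise tax filing 703 days ago vs limit 730 → met
10. inventory reconciliation 65 days ago vs limit 60 → not met
11. pregnancy warning notice present → met
Not met: 2, 3, 4, 7, 10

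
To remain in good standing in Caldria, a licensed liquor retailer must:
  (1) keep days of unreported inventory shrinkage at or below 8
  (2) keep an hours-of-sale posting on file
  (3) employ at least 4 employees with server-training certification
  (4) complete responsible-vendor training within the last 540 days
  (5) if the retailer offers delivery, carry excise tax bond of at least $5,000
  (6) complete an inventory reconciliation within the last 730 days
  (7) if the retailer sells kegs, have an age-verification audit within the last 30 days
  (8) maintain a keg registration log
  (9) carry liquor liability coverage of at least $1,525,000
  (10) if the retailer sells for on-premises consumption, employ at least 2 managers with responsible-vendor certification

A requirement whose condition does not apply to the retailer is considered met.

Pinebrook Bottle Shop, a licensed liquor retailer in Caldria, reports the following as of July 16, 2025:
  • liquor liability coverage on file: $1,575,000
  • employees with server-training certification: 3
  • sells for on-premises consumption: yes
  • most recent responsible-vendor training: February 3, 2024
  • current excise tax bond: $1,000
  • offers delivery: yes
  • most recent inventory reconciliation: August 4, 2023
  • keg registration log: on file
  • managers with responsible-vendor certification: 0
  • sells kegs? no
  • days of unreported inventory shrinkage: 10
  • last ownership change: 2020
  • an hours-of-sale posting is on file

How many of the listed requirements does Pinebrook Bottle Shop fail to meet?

1. days of unreported inventory shrinkage 10 > 8 → not met
2. hours-of-sale posting present → met
3. employees with server-training certification 3 < 4 → not met
4. responsible-vendor training 529 days ago vs limit 540 → met
5. condition 'offers delivery' holds; excise tax bond $1,000 < $5,000 → not met
6. inventory reconciliation 712 days ago vs limit 730 → met
7. condition 'sells kegs' does not hold → requirement n/a → met
8. keg registration log present → met
9. liquor liability coverage $1,575,000 ≥ $1,525,000 → met
10. condition 'sells for on-premises consumption' holds; managers with responsible-vendor certification 0 < 2 → not met
Not met: 4 of 10

4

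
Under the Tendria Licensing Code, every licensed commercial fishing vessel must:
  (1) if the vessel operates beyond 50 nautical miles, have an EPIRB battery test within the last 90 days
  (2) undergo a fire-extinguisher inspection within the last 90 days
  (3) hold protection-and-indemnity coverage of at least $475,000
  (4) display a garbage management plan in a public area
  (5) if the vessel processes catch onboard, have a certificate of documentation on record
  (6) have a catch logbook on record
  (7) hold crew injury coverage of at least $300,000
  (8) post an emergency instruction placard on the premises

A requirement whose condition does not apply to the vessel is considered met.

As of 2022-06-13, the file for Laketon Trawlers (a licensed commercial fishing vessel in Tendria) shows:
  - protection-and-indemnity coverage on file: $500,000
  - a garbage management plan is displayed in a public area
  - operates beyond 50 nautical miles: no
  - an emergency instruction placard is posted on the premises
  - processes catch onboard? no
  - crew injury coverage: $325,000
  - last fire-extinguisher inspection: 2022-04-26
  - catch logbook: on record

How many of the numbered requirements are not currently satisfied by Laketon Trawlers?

0

1. condition 'operates beyond 50 nautical miles' does not hold → requirement n/a → met
2. fire-extinguisher inspection 48 days ago vs limit 90 → met
3. protection-and-indemnity coverage $500,000 ≥ $475,000 → met
4. garbage management plan present → met
5. condition 'processes catch onboard' does not hold → requirement n/a → met
6. catch logbook present → met
7. crew injury coverage $325,000 ≥ $300,000 → met
8. emergency instruction placard present → met
Not met: 0 of 8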